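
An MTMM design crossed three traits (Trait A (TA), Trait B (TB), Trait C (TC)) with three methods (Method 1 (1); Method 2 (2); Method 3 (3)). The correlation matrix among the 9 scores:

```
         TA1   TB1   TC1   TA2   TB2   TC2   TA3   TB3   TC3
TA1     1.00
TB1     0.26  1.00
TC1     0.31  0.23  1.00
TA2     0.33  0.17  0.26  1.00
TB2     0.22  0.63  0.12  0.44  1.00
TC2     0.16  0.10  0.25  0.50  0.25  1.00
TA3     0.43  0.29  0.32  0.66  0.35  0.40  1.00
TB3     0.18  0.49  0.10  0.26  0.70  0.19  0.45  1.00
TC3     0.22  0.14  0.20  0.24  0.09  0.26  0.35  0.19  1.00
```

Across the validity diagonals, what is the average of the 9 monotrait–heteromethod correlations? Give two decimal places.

0.44

Convergent values: 0.33, 0.43, 0.66, 0.63, 0.49, 0.70, 0.25, 0.20, 0.26; mean = 3.95/9 = 0.44.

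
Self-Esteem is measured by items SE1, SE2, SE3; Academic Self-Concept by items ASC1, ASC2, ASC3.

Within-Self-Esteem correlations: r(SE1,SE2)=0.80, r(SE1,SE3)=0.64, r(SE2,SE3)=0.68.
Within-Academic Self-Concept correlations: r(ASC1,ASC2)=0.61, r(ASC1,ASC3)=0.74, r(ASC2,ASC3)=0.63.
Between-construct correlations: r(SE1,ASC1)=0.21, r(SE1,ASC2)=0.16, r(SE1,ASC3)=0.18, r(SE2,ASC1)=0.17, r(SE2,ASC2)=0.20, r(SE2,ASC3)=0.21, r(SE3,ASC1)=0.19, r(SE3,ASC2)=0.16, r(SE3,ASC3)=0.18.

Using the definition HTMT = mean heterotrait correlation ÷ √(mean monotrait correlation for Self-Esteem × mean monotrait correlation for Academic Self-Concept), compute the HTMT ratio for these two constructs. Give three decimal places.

0.270

Mean between = 1.66/9 = 0.1844.
Mean within-SE = 2.12/3 = 0.7067; mean within-ASC = 1.98/3 = 0.6600.
Geometric mean = √(0.7067 × 0.6600) = 0.6830.
HTMT = 0.1844 / 0.6830 = 0.270.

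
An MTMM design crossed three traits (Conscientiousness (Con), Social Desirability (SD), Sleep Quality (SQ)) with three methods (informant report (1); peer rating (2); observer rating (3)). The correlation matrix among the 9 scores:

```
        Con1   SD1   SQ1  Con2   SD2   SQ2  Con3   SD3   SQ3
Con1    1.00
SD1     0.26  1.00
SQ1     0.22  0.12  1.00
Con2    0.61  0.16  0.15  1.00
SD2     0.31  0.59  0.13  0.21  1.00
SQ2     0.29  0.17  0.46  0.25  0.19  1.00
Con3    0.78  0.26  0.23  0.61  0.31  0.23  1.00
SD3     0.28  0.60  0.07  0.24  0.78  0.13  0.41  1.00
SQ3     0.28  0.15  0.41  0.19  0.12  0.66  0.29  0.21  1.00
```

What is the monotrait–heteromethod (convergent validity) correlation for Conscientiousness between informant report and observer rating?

Same trait (Con), different methods: r(Con1, Con3) = 0.78.

0.78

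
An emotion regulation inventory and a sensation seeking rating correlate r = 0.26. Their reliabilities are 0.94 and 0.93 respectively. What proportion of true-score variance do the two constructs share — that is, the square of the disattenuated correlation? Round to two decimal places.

Disattenuated r = 0.26 / √(0.94 × 0.93) = 0.26 / 0.9350 = 0.2781.
Shared true-score variance = 0.2781² = 0.0773 ≈ 0.08.

0.08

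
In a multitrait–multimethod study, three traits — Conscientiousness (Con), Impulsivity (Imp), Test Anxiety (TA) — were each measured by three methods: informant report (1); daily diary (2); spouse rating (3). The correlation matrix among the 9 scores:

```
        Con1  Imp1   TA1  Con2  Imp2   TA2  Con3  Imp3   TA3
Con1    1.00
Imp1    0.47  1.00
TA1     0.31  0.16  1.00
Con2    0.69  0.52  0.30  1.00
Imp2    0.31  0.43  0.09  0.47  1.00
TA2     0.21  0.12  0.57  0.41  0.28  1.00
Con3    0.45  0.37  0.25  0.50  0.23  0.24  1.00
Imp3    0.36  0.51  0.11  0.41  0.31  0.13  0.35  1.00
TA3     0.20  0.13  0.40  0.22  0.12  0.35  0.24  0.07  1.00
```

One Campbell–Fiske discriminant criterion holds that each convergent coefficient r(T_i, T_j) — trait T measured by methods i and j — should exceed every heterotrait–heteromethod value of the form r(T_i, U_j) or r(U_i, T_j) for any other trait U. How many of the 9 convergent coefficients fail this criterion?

2

Convergent coefficients and their comparison sets:
Con (methods 1·2): 0.69 vs {0.31, 0.52, 0.21, 0.30} → pass.
Con (methods 1·3): 0.45 vs {0.36, 0.37, 0.20, 0.25} → pass.
Con (methods 2·3): 0.50 vs {0.41, 0.23, 0.22, 0.24} → pass.
Imp (methods 1·2): 0.43 vs {0.52, 0.31, 0.12, 0.09} → fail.
Imp (methods 1·3): 0.51 vs {0.37, 0.36, 0.13, 0.11} → pass.
Imp (methods 2·3): 0.31 vs {0.23, 0.41, 0.12, 0.13} → fail.
TA (methods 1·2): 0.57 vs {0.30, 0.21, 0.09, 0.12} → pass.
TA (methods 1·3): 0.40 vs {0.25, 0.20, 0.11, 0.13} → pass.
TA (methods 2·3): 0.35 vs {0.24, 0.22, 0.13, 0.12} → pass.
2 of 9 fail.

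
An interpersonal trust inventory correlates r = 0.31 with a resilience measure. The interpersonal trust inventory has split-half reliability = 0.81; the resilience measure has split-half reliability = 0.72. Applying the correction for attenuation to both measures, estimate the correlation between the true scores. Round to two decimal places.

r_true = r_obs / √(r_xx · r_yy) = 0.31 / √(0.81 × 0.72) = 0.31 / √0.5832 = 0.31 / 0.7637 ≈ 0.41.

0.41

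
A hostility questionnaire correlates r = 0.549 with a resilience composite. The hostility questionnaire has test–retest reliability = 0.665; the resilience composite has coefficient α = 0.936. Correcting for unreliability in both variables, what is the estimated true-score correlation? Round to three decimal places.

r_true = r_obs / √(r_xx · r_yy) = 0.549 / √(0.665 × 0.936) = 0.549 / √0.622440 = 0.549 / 0.7889 ≈ 0.696.

0.696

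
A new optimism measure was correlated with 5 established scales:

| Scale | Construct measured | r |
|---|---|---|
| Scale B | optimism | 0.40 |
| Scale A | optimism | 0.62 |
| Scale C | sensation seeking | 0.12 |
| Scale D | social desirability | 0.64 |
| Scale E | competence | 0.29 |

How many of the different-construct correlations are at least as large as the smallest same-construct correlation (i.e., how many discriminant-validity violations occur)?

Convergent (same construct = optimism): Scale B, Scale A.
Smallest convergent = 0.40. Discriminant values: 0.12, 0.64, 0.29; count ≥ 0.40 → 1.

1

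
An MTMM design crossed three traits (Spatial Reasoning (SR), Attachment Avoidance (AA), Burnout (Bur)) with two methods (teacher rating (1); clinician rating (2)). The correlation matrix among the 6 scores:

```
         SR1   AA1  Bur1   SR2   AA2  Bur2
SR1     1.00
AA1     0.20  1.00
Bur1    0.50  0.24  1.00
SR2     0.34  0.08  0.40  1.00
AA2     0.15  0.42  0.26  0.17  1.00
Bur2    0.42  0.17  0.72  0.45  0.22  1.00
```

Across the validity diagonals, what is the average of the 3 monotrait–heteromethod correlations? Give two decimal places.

Convergent values: 0.34, 0.42, 0.72; mean = 1.48/3 = 0.49.

0.49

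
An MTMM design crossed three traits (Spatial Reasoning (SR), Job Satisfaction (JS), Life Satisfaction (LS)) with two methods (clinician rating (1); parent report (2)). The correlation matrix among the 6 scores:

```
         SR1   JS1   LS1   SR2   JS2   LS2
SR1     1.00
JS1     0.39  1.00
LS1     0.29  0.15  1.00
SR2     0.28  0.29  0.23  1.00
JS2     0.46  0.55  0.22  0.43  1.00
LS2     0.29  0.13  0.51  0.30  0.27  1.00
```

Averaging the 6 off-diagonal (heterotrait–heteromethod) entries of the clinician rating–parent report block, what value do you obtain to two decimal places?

0.27

HTHM values (method 1 × method 2): 0.46, 0.29, 0.29, 0.13, 0.23, 0.22; mean = 1.62/6 = 0.27.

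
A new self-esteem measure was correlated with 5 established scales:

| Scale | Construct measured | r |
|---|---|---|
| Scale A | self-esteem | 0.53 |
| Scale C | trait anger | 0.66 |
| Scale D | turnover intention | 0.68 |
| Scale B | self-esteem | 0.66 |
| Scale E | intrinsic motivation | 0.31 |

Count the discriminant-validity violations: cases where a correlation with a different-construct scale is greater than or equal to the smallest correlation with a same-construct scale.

2

Convergent (same construct = self-esteem): Scale A, Scale B.
Smallest convergent = 0.53. Discriminant values: 0.66, 0.68, 0.31; count ≥ 0.53 → 2.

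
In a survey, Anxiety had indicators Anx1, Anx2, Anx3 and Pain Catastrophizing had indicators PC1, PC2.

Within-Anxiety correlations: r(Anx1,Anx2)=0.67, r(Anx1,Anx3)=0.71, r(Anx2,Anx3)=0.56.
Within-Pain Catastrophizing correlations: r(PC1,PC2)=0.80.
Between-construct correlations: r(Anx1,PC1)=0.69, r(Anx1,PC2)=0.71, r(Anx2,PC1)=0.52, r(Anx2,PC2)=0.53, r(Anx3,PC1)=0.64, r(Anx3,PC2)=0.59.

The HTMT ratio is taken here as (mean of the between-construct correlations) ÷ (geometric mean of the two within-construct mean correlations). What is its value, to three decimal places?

Mean between = 3.68/6 = 0.6133.
Mean within-Anx = 1.94/3 = 0.6467; mean within-PC = 0.80/1 = 0.8000.
Geometric mean = √(0.6467 × 0.8000) = 0.7193.
HTMT = 0.6133 / 0.7193 = 0.853.

0.853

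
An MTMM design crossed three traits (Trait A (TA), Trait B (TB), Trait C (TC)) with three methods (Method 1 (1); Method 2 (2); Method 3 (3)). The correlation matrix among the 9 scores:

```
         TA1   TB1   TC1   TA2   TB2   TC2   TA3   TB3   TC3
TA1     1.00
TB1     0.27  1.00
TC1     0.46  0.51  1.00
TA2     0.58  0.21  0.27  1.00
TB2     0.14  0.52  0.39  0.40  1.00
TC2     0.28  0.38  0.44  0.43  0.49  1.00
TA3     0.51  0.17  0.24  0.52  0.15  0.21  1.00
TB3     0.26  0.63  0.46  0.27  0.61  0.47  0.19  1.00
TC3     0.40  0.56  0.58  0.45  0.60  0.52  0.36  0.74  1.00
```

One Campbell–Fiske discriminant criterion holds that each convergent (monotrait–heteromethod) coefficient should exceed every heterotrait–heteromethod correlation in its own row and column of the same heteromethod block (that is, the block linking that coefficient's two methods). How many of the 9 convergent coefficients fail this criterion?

Checking each validity diagonal entry against its comparison values:
TA (methods 1·2): 0.58 vs {0.14, 0.21, 0.28, 0.27} → pass.
TA (methods 1·3): 0.51 vs {0.26, 0.17, 0.40, 0.24} → pass.
TA (methods 2·3): 0.52 vs {0.27, 0.15, 0.45, 0.21} → pass.
TB (methods 1·2): 0.52 vs {0.21, 0.14, 0.38, 0.39} → pass.
TB (methods 1·3): 0.63 vs {0.17, 0.26, 0.56, 0.46} → pass.
TB (methods 2·3): 0.61 vs {0.15, 0.27, 0.60, 0.47} → pass.
TC (methods 1·2): 0.44 vs {0.27, 0.28, 0.39, 0.38} → pass.
TC (methods 1·3): 0.58 vs {0.24, 0.40, 0.46, 0.56} → pass.
TC (methods 2·3): 0.52 vs {0.21, 0.45, 0.47, 0.60} → fail.
1 of 9 fail.

1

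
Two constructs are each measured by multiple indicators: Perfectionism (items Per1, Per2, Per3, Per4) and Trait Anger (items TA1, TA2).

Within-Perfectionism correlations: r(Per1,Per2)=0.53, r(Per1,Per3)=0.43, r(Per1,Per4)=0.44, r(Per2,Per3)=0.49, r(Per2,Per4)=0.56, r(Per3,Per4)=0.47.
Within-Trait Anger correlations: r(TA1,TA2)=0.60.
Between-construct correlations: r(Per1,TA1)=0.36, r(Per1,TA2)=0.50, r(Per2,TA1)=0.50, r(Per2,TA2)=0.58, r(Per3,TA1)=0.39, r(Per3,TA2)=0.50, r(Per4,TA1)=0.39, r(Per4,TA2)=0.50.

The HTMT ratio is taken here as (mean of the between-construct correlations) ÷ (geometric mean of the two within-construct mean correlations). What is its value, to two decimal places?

0.86

Between-construct mean = 3.72/8 = 0.4650.
Mean within-Per = 2.92/6 = 0.4867; mean within-TA = 0.60/1 = 0.6000.
Geometric mean = √(0.4867 × 0.6000) = 0.5404.
HTMT = 0.4650 / 0.5404 = 0.86.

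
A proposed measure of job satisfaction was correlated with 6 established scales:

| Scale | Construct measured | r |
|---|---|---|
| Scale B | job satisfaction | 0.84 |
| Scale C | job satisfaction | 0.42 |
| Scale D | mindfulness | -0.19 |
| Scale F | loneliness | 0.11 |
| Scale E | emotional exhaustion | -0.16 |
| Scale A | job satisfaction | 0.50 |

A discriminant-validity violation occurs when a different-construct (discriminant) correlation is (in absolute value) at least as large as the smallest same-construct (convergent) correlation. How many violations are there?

Convergent (same construct = job satisfaction): Scale B, Scale C, Scale A.
Smallest convergent = 0.42. Discriminant |r|: 0.19, 0.11, 0.16; count ≥ 0.42 → 0.

0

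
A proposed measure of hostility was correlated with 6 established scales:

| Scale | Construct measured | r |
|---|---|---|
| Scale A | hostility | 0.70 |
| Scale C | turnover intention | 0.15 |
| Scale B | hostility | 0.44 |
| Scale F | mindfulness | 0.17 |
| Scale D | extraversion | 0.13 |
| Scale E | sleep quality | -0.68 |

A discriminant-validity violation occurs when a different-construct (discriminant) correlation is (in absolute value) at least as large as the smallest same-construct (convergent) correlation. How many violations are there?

Convergent (same construct = hostility): Scale A, Scale B.
Smallest convergent = 0.44. Discriminant |r|: 0.15, 0.17, 0.13, 0.68; count ≥ 0.44 → 1.

1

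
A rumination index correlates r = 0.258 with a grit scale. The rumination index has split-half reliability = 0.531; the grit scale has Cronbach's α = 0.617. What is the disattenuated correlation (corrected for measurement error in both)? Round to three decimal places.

r_true = r_obs / √(r_xx · r_yy) = 0.258 / √(0.531 × 0.617) = 0.258 / √0.327627 = 0.258 / 0.5724 ≈ 0.451.

0.451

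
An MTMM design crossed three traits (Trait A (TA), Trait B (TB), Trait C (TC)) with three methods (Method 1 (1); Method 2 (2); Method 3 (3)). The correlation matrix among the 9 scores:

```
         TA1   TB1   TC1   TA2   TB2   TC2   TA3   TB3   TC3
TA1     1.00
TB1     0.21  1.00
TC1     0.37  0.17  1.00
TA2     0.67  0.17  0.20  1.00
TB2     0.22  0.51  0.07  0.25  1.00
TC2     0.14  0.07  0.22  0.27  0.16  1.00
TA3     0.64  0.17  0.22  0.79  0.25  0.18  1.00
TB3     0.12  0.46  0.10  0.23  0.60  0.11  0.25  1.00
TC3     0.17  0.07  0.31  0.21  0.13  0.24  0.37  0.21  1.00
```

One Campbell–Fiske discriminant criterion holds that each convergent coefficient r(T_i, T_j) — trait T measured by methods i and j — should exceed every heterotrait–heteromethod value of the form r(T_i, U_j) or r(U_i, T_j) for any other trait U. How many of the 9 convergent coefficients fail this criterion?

0

Convergent coefficients and their comparison sets:
TA (methods 1·2): 0.67 vs {0.22, 0.17, 0.14, 0.20} → pass.
TA (methods 1·3): 0.64 vs {0.12, 0.17, 0.17, 0.22} → pass.
TA (methods 2·3): 0.79 vs {0.23, 0.25, 0.21, 0.18} → pass.
TB (methods 1·2): 0.51 vs {0.17, 0.22, 0.07, 0.07} → pass.
TB (methods 1·3): 0.46 vs {0.17, 0.12, 0.07, 0.10} → pass.
TB (methods 2·3): 0.60 vs {0.25, 0.23, 0.13, 0.11} → pass.
TC (methods 1·2): 0.22 vs {0.20, 0.14, 0.07, 0.07} → pass.
TC (methods 1·3): 0.31 vs {0.22, 0.17, 0.10, 0.07} → pass.
TC (methods 2·3): 0.24 vs {0.18, 0.21, 0.11, 0.13} → pass.
0 of 9 fail.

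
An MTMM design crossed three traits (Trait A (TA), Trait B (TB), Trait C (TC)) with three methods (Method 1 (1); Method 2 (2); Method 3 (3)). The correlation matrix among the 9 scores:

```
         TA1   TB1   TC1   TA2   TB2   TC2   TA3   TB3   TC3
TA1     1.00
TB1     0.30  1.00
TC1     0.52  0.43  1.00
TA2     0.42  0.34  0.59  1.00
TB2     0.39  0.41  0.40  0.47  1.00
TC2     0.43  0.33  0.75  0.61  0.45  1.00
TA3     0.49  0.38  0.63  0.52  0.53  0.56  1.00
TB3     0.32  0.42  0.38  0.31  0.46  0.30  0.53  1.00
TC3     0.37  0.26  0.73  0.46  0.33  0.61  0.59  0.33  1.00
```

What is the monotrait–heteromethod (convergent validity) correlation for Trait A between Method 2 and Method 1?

Same trait (TA), different methods: r(TA2, TA1) = 0.42.

0.42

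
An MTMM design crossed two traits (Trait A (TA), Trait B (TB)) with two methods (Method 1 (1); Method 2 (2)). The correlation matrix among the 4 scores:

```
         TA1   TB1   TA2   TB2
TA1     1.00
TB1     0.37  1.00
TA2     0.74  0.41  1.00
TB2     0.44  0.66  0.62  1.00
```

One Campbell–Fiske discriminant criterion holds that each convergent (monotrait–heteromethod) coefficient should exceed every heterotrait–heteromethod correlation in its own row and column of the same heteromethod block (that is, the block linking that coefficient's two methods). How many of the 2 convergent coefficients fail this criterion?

0

Each convergent coefficient versus the relevant comparison correlations:
TA (methods 1·2): 0.74 vs {0.44, 0.41} → pass.
TB (methods 1·2): 0.66 vs {0.41, 0.44} → pass.
0 of 2 fail.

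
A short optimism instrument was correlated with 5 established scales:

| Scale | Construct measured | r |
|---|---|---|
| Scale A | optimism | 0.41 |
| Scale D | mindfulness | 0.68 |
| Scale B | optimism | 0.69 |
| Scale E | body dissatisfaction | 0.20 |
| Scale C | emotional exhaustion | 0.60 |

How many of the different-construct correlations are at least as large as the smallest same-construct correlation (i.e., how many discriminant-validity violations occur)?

2

Convergent (same construct = optimism): Scale A, Scale B.
Smallest convergent = 0.41. Discriminant values: 0.68, 0.20, 0.60; count ≥ 0.41 → 2.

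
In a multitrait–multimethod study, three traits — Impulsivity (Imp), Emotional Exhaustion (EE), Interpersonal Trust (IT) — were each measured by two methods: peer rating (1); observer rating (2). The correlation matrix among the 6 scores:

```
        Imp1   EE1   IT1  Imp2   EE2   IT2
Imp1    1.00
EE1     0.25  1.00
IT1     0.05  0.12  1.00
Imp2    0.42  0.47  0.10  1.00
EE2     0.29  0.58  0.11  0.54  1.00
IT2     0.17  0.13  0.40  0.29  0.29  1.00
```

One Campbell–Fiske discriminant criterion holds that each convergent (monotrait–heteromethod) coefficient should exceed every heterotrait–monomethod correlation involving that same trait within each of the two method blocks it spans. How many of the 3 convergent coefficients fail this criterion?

Each convergent coefficient versus the relevant comparison correlations:
Imp (methods 1·2): 0.42 vs {0.25, 0.54, 0.05, 0.29} → fail.
EE (methods 1·2): 0.58 vs {0.25, 0.54, 0.12, 0.29} → pass.
IT (methods 1·2): 0.40 vs {0.05, 0.29, 0.12, 0.29} → pass.
1 of 3 fail.

1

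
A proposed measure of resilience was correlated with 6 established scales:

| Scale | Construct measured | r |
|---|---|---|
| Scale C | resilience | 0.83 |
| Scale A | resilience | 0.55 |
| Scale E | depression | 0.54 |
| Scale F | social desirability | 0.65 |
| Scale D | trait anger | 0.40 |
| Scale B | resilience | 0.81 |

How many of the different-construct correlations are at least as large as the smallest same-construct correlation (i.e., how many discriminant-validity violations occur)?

Convergent (same construct = resilience): Scale C, Scale A, Scale B.
Smallest convergent = 0.55. Discriminant values: 0.54, 0.65, 0.40; count ≥ 0.55 → 1.

1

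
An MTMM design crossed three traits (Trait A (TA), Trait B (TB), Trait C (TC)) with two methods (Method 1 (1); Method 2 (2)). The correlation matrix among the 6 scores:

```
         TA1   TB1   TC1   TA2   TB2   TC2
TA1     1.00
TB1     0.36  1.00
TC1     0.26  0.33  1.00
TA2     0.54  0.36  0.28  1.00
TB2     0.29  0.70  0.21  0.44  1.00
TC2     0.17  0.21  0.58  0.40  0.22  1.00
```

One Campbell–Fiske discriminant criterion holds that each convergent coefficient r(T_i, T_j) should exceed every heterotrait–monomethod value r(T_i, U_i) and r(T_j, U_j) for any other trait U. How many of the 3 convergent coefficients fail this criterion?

0

Checking each validity diagonal entry against its comparison values:
TA (methods 1·2): 0.54 vs {0.36, 0.44, 0.26, 0.40} → pass.
TB (methods 1·2): 0.70 vs {0.36, 0.44, 0.33, 0.22} → pass.
TC (methods 1·2): 0.58 vs {0.26, 0.40, 0.33, 0.22} → pass.
0 of 3 fail.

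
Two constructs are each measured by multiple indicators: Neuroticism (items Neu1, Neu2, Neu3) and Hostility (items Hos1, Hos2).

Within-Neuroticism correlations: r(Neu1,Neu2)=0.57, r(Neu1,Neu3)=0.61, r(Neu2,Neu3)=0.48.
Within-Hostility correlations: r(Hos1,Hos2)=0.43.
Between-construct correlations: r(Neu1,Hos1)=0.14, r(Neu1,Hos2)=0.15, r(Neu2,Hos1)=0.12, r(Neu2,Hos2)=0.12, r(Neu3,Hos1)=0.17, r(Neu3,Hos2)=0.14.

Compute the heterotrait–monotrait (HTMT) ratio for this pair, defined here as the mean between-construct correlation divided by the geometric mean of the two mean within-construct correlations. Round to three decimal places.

0.287

Between-construct mean = 0.84/6 = 0.1400.
Mean within-Neu = 1.66/3 = 0.5533; mean within-Hos = 0.43/1 = 0.4300.
Geometric mean = √(0.5533 × 0.4300) = 0.4878.
HTMT = 0.1400 / 0.4878 = 0.287.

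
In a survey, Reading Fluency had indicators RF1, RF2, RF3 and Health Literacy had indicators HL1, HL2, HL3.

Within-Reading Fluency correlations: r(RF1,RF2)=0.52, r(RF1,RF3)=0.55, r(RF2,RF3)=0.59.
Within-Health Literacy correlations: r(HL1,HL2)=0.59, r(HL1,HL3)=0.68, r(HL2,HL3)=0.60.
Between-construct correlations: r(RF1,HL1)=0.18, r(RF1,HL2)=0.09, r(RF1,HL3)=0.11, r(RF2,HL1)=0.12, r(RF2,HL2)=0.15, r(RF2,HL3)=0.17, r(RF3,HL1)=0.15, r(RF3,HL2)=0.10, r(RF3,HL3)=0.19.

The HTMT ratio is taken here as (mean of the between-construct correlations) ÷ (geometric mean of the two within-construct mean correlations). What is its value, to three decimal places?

0.238

Between-construct mean = 1.26/9 = 0.1400.
Mean within-RF = 1.66/3 = 0.5533; mean within-HL = 1.87/3 = 0.6233.
Geometric mean = √(0.5533 × 0.6233) = 0.5873.
HTMT = 0.1400 / 0.5873 = 0.238.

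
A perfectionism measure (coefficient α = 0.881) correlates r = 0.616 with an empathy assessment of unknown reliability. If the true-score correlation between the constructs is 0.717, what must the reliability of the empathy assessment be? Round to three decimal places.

0.838

r_true = r_obs / √(r_xx · r_yy) ⇒ 0.717 = 0.616 / √(0.881 · r_yy).
√(0.881 · r_yy) = 0.616 / 0.717 = 0.8591; 0.881 · r_yy = 0.7381; r_yy = 0.7381 / 0.881 ≈ 0.838.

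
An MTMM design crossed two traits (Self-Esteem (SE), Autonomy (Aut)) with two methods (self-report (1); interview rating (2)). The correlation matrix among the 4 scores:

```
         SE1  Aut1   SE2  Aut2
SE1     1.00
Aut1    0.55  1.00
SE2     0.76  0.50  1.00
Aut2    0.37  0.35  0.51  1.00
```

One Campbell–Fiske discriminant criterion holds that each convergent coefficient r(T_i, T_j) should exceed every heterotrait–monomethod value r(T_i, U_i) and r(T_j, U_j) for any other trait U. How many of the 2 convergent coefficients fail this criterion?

Checking each validity diagonal entry against its comparison values:
SE (methods 1·2): 0.76 vs {0.55, 0.51} → pass.
Aut (methods 1·2): 0.35 vs {0.55, 0.51} → fail.
1 of 2 fail.

1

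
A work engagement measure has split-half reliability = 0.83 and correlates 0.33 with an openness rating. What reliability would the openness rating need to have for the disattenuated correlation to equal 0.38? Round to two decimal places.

0.91

r_true = r_obs / √(r_xx · r_yy) ⇒ 0.38 = 0.33 / √(0.83 · r_yy).
√(0.83 · r_yy) = 0.33 / 0.38 = 0.8684; 0.83 · r_yy = 0.7541; r_yy = 0.7541 / 0.83 ≈ 0.91.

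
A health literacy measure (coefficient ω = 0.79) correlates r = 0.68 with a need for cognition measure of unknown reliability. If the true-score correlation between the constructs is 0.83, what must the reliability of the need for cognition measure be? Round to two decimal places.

0.85

r_true = r_obs / √(r_xx · r_yy) ⇒ 0.83 = 0.68 / √(0.79 · r_yy).
√(0.79 · r_yy) = 0.68 / 0.83 = 0.8193; 0.79 · r_yy = 0.6713; r_yy = 0.6713 / 0.79 ≈ 0.85.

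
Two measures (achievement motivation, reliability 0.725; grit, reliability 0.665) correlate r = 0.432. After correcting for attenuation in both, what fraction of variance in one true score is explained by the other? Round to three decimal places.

Disattenuated r = 0.432 / √(0.725 × 0.665) = 0.432 / 0.6944 = 0.6221.
Shared true-score variance = 0.6221² = 0.3870 ≈ 0.387.

0.387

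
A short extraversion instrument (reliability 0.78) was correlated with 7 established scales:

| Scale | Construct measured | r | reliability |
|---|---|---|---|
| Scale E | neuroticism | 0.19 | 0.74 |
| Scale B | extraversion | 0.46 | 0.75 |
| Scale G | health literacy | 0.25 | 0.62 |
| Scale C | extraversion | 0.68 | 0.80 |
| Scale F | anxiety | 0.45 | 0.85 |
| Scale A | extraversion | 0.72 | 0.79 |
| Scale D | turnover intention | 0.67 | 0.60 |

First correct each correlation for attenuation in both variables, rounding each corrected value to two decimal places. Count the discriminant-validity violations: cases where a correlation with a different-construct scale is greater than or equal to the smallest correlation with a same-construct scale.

1

Disattenuated r (r / √(r_scale · r_new)):
  Scale E (disc): 0.19 / √(0.74·0.78) = 0.25
  Scale B (conv): 0.46 / √(0.75·0.78) = 0.60
  Scale G (disc): 0.25 / √(0.62·0.78) = 0.36
  Scale C (conv): 0.68 / √(0.80·0.78) = 0.86
  Scale F (disc): 0.45 / √(0.85·0.78) = 0.55
  Scale A (conv): 0.72 / √(0.79·0.78) = 0.92
  Scale D (disc): 0.67 / √(0.60·0.78) = 0.98
Smallest convergent = 0.60. Discriminant values: 0.25, 0.36, 0.55, 0.98; count ≥ 0.60 → 1.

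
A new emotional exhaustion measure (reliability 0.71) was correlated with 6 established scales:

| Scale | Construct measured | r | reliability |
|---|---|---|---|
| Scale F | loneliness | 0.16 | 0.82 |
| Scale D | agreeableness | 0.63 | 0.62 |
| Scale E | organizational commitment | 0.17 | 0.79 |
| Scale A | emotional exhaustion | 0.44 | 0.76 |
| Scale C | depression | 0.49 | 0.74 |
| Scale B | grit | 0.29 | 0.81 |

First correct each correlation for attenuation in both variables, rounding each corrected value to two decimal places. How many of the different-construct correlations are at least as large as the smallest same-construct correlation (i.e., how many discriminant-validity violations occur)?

2

Disattenuated r (r / √(r_scale · r_new)):
  Scale F (disc): 0.16 / √(0.82·0.71) = 0.21
  Scale D (disc): 0.63 / √(0.62·0.71) = 0.95
  Scale E (disc): 0.17 / √(0.79·0.71) = 0.23
  Scale A (conv): 0.44 / √(0.76·0.71) = 0.60
  Scale C (disc): 0.49 / √(0.74·0.71) = 0.68
  Scale B (disc): 0.29 / √(0.81·0.71) = 0.38
Smallest convergent = 0.60. Discriminant values: 0.21, 0.95, 0.23, 0.68, 0.38; count ≥ 0.60 → 2.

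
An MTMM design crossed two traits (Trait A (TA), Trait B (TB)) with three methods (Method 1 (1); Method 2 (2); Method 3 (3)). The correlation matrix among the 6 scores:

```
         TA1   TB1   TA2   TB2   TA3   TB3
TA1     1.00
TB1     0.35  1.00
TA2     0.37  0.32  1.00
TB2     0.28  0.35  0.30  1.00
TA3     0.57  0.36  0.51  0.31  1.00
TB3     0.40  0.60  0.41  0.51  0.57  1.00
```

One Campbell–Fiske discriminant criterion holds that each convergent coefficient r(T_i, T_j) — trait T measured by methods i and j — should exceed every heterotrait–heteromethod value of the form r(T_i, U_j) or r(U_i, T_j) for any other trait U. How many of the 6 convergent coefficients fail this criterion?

0

Convergent coefficients and their comparison sets:
TA (methods 1·2): 0.37 vs {0.28, 0.32} → pass.
TA (methods 1·3): 0.57 vs {0.40, 0.36} → pass.
TA (methods 2·3): 0.51 vs {0.41, 0.31} → pass.
TB (methods 1·2): 0.35 vs {0.32, 0.28} → pass.
TB (methods 1·3): 0.60 vs {0.36, 0.40} → pass.
TB (methods 2·3): 0.51 vs {0.31, 0.41} → pass.
0 of 6 fail.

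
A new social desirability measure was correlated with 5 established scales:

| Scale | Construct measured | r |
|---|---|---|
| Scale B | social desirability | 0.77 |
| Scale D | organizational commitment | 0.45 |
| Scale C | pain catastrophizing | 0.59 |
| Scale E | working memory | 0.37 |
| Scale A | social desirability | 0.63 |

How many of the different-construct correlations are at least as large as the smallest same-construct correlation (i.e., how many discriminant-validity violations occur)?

Convergent (same construct = social desirability): Scale B, Scale A.
Smallest convergent = 0.63. Discriminant values: 0.45, 0.59, 0.37; count ≥ 0.63 → 0.

0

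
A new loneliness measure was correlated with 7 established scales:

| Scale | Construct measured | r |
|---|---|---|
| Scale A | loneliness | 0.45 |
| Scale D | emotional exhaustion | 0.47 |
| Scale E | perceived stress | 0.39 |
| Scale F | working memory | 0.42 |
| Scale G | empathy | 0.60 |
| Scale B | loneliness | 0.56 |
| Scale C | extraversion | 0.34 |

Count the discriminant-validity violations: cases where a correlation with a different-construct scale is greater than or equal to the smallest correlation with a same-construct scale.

Convergent (same construct = loneliness): Scale A, Scale B.
Smallest convergent = 0.45. Discriminant values: 0.47, 0.39, 0.42, 0.60, 0.34; count ≥ 0.45 → 2.

2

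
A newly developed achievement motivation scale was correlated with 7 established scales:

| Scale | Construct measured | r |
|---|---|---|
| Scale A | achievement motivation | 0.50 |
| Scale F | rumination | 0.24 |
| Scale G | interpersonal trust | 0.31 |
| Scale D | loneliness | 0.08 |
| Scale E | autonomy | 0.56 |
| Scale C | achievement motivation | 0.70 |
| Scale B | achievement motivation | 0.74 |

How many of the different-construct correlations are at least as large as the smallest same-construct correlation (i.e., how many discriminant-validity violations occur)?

1

Convergent (same construct = achievement motivation): Scale A, Scale C, Scale B.
Smallest convergent = 0.50. Discriminant values: 0.24, 0.31, 0.08, 0.56; count ≥ 0.50 → 1.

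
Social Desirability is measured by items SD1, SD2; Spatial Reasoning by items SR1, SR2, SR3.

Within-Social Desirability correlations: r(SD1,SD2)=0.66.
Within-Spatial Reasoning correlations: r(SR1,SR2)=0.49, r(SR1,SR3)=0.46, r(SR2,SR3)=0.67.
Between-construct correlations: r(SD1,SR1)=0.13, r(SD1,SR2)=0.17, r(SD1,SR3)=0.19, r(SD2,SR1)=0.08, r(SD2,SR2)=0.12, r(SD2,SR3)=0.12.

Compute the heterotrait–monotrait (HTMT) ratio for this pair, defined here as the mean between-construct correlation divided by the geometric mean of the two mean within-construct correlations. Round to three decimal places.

Between-construct mean = 0.81/6 = 0.1350.
Mean within-SD = 0.66/1 = 0.6600; mean within-SR = 1.62/3 = 0.5400.
Geometric mean = √(0.6600 × 0.5400) = 0.5970.
HTMT = 0.1350 / 0.5970 = 0.226.

0.226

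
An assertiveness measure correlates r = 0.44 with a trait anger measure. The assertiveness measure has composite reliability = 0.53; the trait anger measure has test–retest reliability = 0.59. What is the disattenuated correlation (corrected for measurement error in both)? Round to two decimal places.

r_true = r_obs / √(r_xx · r_yy) = 0.44 / √(0.53 × 0.59) = 0.44 / √0.3127 = 0.44 / 0.5592 ≈ 0.79.

0.79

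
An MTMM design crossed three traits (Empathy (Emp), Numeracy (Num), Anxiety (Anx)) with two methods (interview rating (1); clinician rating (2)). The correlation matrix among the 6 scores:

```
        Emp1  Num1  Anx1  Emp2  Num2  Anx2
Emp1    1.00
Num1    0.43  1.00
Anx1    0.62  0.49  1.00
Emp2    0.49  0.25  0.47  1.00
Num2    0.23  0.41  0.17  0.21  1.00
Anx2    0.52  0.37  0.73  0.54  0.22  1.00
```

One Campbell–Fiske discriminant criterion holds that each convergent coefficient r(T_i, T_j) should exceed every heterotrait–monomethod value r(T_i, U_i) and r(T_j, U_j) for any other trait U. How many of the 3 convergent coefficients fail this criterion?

Each convergent coefficient versus the relevant comparison correlations:
Emp (methods 1·2): 0.49 vs {0.43, 0.21, 0.62, 0.54} → fail.
Num (methods 1·2): 0.41 vs {0.43, 0.21, 0.49, 0.22} → fail.
Anx (methods 1·2): 0.73 vs {0.62, 0.54, 0.49, 0.22} → pass.
2 of 3 fail.

2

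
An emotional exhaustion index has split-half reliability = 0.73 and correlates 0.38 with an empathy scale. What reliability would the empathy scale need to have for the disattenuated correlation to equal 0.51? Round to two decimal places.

0.76

r_true = r_obs / √(r_xx · r_yy) ⇒ 0.51 = 0.38 / √(0.73 · r_yy).
√(0.73 · r_yy) = 0.38 / 0.51 = 0.7451; 0.73 · r_yy = 0.5552; r_yy = 0.5552 / 0.73 ≈ 0.76.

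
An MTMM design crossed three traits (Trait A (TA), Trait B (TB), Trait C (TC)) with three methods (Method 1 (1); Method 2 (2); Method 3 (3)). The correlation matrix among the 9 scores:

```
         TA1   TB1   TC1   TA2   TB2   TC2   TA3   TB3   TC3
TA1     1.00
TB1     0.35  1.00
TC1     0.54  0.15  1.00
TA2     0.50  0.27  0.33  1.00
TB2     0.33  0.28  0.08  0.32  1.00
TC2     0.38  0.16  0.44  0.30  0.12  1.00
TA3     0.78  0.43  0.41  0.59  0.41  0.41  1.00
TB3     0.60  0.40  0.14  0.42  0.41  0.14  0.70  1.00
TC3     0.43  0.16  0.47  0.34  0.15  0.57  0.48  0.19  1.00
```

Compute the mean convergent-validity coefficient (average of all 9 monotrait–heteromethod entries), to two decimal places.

Convergent values: 0.50, 0.78, 0.59, 0.28, 0.40, 0.41, 0.44, 0.47, 0.57; mean = 4.44/9 = 0.49.

0.49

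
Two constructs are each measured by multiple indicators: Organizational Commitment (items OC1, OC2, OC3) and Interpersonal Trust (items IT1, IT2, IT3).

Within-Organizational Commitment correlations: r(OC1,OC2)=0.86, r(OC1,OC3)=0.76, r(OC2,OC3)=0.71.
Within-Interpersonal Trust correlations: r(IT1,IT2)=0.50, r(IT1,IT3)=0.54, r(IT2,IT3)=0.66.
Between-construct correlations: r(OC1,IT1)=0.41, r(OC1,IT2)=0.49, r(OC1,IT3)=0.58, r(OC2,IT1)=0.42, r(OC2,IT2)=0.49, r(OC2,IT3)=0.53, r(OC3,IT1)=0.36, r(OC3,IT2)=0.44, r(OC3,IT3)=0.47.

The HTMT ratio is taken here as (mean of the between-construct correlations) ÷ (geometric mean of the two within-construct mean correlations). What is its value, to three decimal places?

Between-construct mean = 4.19/9 = 0.4656.
Mean within-OC = 2.33/3 = 0.7767; mean within-IT = 1.70/3 = 0.5667.
Geometric mean = √(0.7767 × 0.5667) = 0.6634.
HTMT = 0.4656 / 0.6634 = 0.702.

0.702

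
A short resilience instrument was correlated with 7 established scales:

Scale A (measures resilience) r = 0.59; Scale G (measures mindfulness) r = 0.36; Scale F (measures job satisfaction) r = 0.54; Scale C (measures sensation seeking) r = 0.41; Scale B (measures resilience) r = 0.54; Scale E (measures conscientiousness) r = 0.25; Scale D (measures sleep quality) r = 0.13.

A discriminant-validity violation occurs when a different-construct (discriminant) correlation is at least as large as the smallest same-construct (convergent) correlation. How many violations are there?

Convergent (same construct = resilience): Scale A, Scale B.
Smallest convergent = 0.54. Discriminant values: 0.36, 0.54, 0.41, 0.25, 0.13; count ≥ 0.54 → 1.

1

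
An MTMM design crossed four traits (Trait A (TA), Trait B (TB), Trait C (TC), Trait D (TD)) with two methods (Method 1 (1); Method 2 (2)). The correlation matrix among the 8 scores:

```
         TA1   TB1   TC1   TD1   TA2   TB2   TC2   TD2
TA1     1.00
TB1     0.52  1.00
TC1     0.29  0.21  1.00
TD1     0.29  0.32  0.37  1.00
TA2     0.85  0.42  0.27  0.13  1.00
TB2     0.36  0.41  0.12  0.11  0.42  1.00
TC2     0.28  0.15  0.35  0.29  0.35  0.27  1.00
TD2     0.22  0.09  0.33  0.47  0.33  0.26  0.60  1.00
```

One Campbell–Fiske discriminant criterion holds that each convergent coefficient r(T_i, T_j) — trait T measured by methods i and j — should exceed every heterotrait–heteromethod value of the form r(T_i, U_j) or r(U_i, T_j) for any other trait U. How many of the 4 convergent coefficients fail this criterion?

1

Convergent coefficients and their comparison sets:
TA (methods 1·2): 0.85 vs {0.36, 0.42, 0.28, 0.27, 0.22, 0.13} → pass.
TB (methods 1·2): 0.41 vs {0.42, 0.36, 0.15, 0.12, 0.09, 0.11} → fail.
TC (methods 1·2): 0.35 vs {0.27, 0.28, 0.12, 0.15, 0.33, 0.29} → pass.
TD (methods 1·2): 0.47 vs {0.13, 0.22, 0.11, 0.09, 0.29, 0.33} → pass.
1 of 4 fail.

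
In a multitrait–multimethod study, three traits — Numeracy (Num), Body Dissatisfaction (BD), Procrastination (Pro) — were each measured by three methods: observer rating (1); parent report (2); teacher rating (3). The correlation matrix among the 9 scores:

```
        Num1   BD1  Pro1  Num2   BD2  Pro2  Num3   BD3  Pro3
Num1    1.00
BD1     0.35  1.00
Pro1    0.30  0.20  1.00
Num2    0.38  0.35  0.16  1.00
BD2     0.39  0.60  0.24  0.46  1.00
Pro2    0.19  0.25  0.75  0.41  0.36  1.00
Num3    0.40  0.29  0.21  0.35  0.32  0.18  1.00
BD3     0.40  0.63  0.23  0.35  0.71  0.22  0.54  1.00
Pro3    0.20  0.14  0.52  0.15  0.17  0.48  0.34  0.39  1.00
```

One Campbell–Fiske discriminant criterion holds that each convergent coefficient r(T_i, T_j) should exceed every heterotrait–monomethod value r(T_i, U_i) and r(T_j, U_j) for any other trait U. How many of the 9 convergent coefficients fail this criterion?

Convergent coefficients and their comparison sets:
Num (methods 1·2): 0.38 vs {0.35, 0.46, 0.30, 0.41} → fail.
Num (methods 1·3): 0.40 vs {0.35, 0.54, 0.30, 0.34} → fail.
Num (methods 2·3): 0.35 vs {0.46, 0.54, 0.41, 0.34} → fail.
BD (methods 1·2): 0.60 vs {0.35, 0.46, 0.20, 0.36} → pass.
BD (methods 1·3): 0.63 vs {0.35, 0.54, 0.20, 0.39} → pass.
BD (methods 2·3): 0.71 vs {0.46, 0.54, 0.36, 0.39} → pass.
Pro (methods 1·2): 0.75 vs {0.30, 0.41, 0.20, 0.36} → pass.
Pro (methods 1·3): 0.52 vs {0.30, 0.34, 0.20, 0.39} → pass.
Pro (methods 2·3): 0.48 vs {0.41, 0.34, 0.36, 0.39} → pass.
3 of 9 fail.

3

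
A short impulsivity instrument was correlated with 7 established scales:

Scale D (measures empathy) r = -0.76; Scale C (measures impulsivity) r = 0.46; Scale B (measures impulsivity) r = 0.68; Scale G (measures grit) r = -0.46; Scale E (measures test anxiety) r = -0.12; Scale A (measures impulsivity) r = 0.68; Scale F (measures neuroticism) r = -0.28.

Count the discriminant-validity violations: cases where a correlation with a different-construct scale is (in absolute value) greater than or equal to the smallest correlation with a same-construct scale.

Convergent (same construct = impulsivity): Scale C, Scale B, Scale A.
Smallest convergent = 0.46. Discriminant |r|: 0.76, 0.46, 0.12, 0.28; count ≥ 0.46 → 2.

2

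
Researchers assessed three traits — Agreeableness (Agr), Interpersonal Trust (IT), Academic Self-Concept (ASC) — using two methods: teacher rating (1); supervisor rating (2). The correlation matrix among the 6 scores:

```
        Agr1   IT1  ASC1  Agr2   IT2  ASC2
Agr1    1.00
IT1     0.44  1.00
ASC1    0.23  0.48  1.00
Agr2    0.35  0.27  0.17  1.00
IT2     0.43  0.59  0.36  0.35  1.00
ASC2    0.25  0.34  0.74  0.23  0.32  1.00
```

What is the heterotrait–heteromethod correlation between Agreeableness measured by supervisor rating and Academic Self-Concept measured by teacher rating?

0.17

Different traits and methods: r(Agr2, ASC1) = 0.17.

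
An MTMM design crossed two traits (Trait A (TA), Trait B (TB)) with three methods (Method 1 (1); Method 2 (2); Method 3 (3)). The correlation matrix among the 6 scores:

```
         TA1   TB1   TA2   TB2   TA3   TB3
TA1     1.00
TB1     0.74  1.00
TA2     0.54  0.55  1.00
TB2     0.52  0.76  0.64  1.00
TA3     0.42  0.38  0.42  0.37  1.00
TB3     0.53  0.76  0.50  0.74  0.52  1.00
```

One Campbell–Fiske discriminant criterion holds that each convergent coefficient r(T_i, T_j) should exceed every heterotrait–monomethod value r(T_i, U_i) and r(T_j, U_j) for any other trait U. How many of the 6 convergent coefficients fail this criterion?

3

Checking each validity diagonal entry against its comparison values:
TA (methods 1·2): 0.54 vs {0.74, 0.64} → fail.
TA (methods 1·3): 0.42 vs {0.74, 0.52} → fail.
TA (methods 2·3): 0.42 vs {0.64, 0.52} → fail.
TB (methods 1·2): 0.76 vs {0.74, 0.64} → pass.
TB (methods 1·3): 0.76 vs {0.74, 0.52} → pass.
TB (methods 2·3): 0.74 vs {0.64, 0.52} → pass.
3 of 6 fail.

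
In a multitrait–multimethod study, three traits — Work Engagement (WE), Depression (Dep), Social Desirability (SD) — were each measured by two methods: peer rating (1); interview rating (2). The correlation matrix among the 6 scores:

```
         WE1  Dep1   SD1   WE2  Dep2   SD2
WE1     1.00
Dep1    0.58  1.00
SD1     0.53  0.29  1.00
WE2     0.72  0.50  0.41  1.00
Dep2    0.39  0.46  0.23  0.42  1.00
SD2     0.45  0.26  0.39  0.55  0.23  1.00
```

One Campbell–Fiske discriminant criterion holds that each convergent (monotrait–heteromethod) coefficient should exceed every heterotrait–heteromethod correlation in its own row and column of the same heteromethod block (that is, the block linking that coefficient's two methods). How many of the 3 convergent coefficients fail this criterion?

2

Convergent coefficients and their comparison sets:
WE (methods 1·2): 0.72 vs {0.39, 0.50, 0.45, 0.41} → pass.
Dep (methods 1·2): 0.46 vs {0.50, 0.39, 0.26, 0.23} → fail.
SD (methods 1·2): 0.39 vs {0.41, 0.45, 0.23, 0.26} → fail.
2 of 3 fail.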